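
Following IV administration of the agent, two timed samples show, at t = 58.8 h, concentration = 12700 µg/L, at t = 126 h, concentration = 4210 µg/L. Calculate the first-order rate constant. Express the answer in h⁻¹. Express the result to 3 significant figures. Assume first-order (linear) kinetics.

k = ln(C₁/C₂) / (t₂ − t₁) = ln(12700/4210) / (126 − 58.8)
  = 1.104 / 67.20 = 0.01643 h⁻¹

0.0164 h⁻¹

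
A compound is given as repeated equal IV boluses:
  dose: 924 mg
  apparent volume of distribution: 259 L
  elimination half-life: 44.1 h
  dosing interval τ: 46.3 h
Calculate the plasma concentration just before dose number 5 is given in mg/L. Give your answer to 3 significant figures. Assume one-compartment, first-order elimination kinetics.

C₀ per dose = Dose / Vd = 924 / 259 = 3.568 mg/L
k = ln2 / t½ = 0.693147 / 44.1 = 0.01572 h⁻¹
Fraction remaining after one interval: r = e^(−kτ) = e^(−0.01572 × 46.3) = 0.4830
Before dose 5, 4 doses have been given (aged 1τ, 2τ, 3τ, 4τ).
C_trough = C₀ × (r + r² + … + r^4) = C₀ × r(1−r^4)/(1−r)
        = 3.568 × 0.4830 × (1 − 0.05442) / (1 − 0.4830) = 3.152 mg/L

3.15 mg/L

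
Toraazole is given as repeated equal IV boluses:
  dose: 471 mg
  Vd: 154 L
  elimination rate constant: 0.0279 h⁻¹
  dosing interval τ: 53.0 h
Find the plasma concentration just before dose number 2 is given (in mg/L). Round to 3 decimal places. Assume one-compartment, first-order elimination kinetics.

0.697 mg/L

C₀ per dose = Dose / Vd = 471 / 154 = 3.058 mg/L
Fraction remaining after one interval: r = e^(−kτ) = e^(−0.02790 × 53.0) = 0.2279
Before dose 2, 1 dose has been given (aged 1τ).
C_trough = C₀ × r = 3.058 × 0.2279 = 0.6969 mg/L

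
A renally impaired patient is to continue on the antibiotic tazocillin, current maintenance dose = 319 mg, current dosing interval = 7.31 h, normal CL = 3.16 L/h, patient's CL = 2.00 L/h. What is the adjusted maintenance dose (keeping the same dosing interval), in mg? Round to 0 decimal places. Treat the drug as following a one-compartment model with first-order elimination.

202 mg

To keep the same average steady-state level, dosing rate must scale with clearance.
CL ratio = 2.00 / 3.16 = 0.6329
New dose (same interval) = 319 × 0.6329 = 201.9 mg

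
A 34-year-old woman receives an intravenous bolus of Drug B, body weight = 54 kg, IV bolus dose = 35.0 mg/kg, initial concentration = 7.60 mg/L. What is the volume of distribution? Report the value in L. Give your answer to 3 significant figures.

249 L

Dose = 35.0 × 54 = 1890 mg
Vd = Dose / C₀ = 1890 / 7.60 = 248.7 L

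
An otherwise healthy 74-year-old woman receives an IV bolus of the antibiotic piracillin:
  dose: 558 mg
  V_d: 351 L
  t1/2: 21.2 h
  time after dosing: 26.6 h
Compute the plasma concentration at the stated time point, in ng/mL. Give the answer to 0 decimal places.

C₀ = Dose / Vd = 558.0 / 351 = 1.590 mg/L
k = ln2 / t½ = 0.693147 / 21.2 = 0.03270 h⁻¹
C = C₀ · e^(−k·t) = 1.590 × e^(−0.03270 × 26.6)
  = 1.590 × 0.4190 = 0.6662 mg/L
Convert: 0.6662 mg/L × 1000 = 666.2 ng/mL

666 ng/mL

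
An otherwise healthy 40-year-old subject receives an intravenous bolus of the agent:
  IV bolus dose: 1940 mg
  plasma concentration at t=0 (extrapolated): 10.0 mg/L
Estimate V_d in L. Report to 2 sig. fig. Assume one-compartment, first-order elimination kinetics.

Vd = Dose / C₀ = 1940 / 10.0 = 194.0 L

190 L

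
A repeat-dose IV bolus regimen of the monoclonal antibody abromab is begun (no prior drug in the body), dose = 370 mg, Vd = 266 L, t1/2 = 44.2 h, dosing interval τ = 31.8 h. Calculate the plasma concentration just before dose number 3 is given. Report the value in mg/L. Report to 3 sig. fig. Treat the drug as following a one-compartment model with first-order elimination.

C₀ per dose = Dose / Vd = 370 / 266 = 1.391 mg/L
k = ln2 / t½ = 0.693147 / 44.2 = 0.01568 h⁻¹
Fraction remaining after one interval: r = e^(−kτ) = e^(−0.01568 × 31.8) = 0.6074
Before dose 3, 2 doses have been given (aged 1τ, 2τ).
C_trough = C₀ × (r + r²) = 1.391 × (0.6074 + 0.3689) = 1.358 mg/L

1.36 mg/L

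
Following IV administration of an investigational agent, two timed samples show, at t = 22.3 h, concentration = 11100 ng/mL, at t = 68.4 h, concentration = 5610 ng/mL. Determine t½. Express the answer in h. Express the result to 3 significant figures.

46.8 h

k = ln(C₁/C₂) / (t₂ − t₁) = ln(11100/5610) / (68.4 − 22.3)
  = 0.6824 / 46.10 = 0.01480 h⁻¹
t½ = ln2 / k = 0.693147 / 0.01480 = 46.83 h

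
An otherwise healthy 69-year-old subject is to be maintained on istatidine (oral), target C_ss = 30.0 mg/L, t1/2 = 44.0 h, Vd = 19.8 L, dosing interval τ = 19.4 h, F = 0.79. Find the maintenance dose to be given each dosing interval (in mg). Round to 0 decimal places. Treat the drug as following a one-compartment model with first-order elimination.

k = ln2 / t½ = 0.693147 / 44.0 = 0.01575 h⁻¹
CL = k × Vd = 0.01575 × 19.8 = 0.3119 L/h
At steady state, F × (Dose/τ) = Css × CL.
Dose = Css × CL × τ / F = 30.0 × 0.3119 × 19.4 / 0.79 = 229.8 mg

230 mg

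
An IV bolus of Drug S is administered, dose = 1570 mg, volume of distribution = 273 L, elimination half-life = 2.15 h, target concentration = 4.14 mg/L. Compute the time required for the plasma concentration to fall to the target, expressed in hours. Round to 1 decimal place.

1.0 h

C₀ = Dose / Vd = 1570 / 273 = 5.751 mg/L
k = ln2 / t½ = 0.693147 / 2.15 = 0.3224 h⁻¹
t = ln(C₀ / C) / k = ln(5.751 / 4.14) / 0.3224
  = ln(1.389) / 0.3224 = 0.3286 / 0.3224 = 1.019 h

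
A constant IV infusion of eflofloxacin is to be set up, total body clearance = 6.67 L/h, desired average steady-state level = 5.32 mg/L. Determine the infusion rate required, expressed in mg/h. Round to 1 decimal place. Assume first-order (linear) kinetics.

At steady state, infusion rate R₀ = Css × CL = 5.32 × 6.670 = 35.48 mg/h

35.5 mg/h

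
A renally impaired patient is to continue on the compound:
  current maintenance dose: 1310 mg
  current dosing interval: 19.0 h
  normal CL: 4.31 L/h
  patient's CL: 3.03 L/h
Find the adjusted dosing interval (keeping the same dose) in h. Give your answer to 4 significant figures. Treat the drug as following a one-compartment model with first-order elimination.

27.03 h

To keep the same average steady-state level, dosing rate must scale with clearance.
CL ratio = 3.03 / 4.31 = 0.7030
New interval (same dose) = 19.0 / 0.7030 = 27.03 h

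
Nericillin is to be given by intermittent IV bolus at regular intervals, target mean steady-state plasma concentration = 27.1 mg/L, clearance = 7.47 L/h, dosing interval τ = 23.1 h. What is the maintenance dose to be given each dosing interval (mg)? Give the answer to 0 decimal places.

4676 mg

At steady state, Dose/τ = Css × CL.
Dose = Css × CL × τ = 27.1 × 7.470 × 23.1 = 4676 mg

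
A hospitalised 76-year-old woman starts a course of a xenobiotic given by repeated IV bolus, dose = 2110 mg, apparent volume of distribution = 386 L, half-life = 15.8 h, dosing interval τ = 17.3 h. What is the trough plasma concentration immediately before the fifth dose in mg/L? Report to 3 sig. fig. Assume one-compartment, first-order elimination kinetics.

4.58 mg/L

C₀ per dose = Dose / Vd = 2110 / 386 = 5.466 mg/L
k = ln2 / t½ = 0.693147 / 15.8 = 0.04387 h⁻¹
Fraction remaining after one interval: r = e^(−kτ) = e^(−0.04387 × 17.3) = 0.4682
Before dose 5, 4 doses have been given (aged 1τ, 2τ, 3τ, 4τ).
C_trough = C₀ × (r + r² + … + r^4) = C₀ × r(1−r^4)/(1−r)
        = 5.466 × 0.4682 × (1 − 0.04805) / (1 − 0.4682) = 4.581 mg/L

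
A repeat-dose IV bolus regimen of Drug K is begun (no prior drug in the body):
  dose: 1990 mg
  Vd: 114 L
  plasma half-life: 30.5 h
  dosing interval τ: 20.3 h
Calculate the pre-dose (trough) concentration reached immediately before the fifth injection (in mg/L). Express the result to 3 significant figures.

C₀ per dose = Dose / Vd = 1990 / 114 = 17.46 mg/L
k = ln2 / t½ = 0.693147 / 30.5 = 0.02273 h⁻¹
Fraction remaining after one interval: r = e^(−kτ) = e^(−0.02273 × 20.3) = 0.6304
Before dose 5, 4 doses have been given (aged 1τ, 2τ, 3τ, 4τ).
C_trough = C₀ × (r + r² + … + r^4) = C₀ × r(1−r^4)/(1−r)
        = 17.46 × 0.6304 × (1 − 0.1579) / (1 − 0.6304) = 25.08 mg/L

25.1 mg/L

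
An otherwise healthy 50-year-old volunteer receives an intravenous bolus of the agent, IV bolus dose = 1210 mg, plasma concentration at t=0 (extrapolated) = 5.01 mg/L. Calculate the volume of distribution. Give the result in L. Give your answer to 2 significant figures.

Vd = Dose / C₀ = 1210 / 5.01 = 241.5 L

240 L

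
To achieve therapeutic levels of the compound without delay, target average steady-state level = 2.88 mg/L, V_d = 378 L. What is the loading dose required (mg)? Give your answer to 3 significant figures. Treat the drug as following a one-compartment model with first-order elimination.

1090 mg

LD = Css × Vd = 2.88 × 378 = 1089 mg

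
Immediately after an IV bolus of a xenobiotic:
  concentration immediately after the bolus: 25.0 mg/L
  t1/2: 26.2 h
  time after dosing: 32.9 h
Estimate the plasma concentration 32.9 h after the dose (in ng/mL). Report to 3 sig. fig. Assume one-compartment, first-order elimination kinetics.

k = ln2 / t½ = 0.693147 / 26.2 = 0.02646 h⁻¹
C = C₀ · e^(−k·t) = 25.00 × e^(−0.02646 × 32.9)
  = 25.00 × 0.4187 = 10.47 mg/L
Convert: 10.47 mg/L × 1000 = 10470 ng/mL

10500 ng/mL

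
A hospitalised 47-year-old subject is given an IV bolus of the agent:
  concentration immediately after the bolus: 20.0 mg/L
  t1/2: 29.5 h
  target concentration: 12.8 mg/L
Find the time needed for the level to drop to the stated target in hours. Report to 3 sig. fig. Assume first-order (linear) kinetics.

19.0 h

k = ln2 / t½ = 0.693147 / 29.5 = 0.02350 h⁻¹
t = ln(C₀ / C) / k = ln(20.00 / 12.8) / 0.02350
  = ln(1.563) / 0.02350 = 0.4466 / 0.02350 = 19.00 h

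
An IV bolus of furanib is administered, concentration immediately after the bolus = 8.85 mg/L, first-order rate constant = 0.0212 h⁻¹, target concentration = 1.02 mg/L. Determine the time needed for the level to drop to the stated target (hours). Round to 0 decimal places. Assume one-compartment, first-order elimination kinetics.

t = ln(C₀ / C) / k = ln(8.850 / 1.02) / 0.02120
  = ln(8.676) / 0.02120 = 2.161 / 0.02120 = 101.9 h

102 h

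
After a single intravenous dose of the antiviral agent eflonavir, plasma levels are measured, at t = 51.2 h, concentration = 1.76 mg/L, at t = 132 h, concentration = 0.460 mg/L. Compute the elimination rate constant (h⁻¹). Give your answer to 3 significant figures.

k = ln(C₁/C₂) / (t₂ − t₁) = ln(1.76/0.460) / (132 − 51.2)
  = 1.342 / 80.80 = 0.01661 h⁻¹

0.0166 h⁻¹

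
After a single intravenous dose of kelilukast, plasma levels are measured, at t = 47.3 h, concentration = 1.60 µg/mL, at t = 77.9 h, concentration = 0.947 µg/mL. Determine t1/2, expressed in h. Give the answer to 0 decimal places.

40 h

k = ln(C₁/C₂) / (t₂ − t₁) = ln(1.60/0.947) / (77.9 − 47.3)
  = 0.5245 / 30.60 = 0.01714 h⁻¹
t½ = ln2 / k = 0.693147 / 0.01714 = 40.44 h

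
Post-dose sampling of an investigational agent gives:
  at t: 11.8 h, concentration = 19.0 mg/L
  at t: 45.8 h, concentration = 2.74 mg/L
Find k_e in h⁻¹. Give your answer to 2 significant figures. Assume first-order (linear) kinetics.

k = ln(C₁/C₂) / (t₂ − t₁) = ln(19.0/2.74) / (45.8 − 11.8)
  = 1.936 / 34.00 = 0.05694 h⁻¹

0.057 h⁻¹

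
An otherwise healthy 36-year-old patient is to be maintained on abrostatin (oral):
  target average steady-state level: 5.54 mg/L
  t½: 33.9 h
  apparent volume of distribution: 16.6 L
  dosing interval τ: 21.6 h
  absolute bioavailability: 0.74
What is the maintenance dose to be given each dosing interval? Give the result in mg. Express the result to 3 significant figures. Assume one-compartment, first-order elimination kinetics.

54.9 mg

k = ln2 / t½ = 0.693147 / 33.9 = 0.02045 h⁻¹
CL = k × Vd = 0.02045 × 16.6 = 0.3395 L/h
At steady state, F × (Dose/τ) = Css × CL.
Dose = Css × CL × τ / F = 5.54 × 0.3395 × 21.6 / 0.74 = 54.90 mg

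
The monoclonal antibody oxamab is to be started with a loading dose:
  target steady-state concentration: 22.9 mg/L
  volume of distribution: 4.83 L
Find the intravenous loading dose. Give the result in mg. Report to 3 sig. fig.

LD = Css × Vd = 22.9 × 4.83 = 110.6 mg

111 mg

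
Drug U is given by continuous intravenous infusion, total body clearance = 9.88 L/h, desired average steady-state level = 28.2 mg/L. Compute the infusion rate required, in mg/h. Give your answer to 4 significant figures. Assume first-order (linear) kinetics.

278.6 mg/h

At steady state, infusion rate R₀ = Css × CL = 28.2 × 9.880 = 278.6 mg/h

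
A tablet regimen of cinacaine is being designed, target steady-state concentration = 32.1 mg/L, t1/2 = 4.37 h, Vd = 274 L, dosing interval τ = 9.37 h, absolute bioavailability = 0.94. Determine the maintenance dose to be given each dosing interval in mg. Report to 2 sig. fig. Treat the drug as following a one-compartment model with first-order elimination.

k = ln2 / t½ = 0.693147 / 4.37 = 0.1586 h⁻¹
CL = k × Vd = 0.1586 × 274 = 43.46 L/h
At steady state, F × (Dose/τ) = Css × CL.
Dose = Css × CL × τ / F = 32.1 × 43.46 × 9.37 / 0.94 = 13910 mg

14000 mg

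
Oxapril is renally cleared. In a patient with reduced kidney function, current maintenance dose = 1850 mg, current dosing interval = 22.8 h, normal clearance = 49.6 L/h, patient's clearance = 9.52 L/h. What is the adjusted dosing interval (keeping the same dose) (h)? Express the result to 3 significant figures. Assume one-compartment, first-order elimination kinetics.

To keep the same average steady-state level, dosing rate must scale with clearance.
CL ratio = 9.52 / 49.6 = 0.1919
New interval (same dose) = 22.8 / 0.1919 = 118.8 h

119 h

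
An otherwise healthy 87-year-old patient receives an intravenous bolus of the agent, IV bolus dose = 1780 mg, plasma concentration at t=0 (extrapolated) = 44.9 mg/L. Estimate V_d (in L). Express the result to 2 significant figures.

Vd = Dose / C₀ = 1780 / 44.9 = 39.64 L

40 L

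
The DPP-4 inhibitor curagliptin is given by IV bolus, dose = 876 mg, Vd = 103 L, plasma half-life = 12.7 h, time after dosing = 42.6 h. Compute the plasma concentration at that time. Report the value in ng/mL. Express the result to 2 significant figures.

830 ng/mL

C₀ = Dose / Vd = 876.0 / 103 = 8.505 mg/L
k = ln2 / t½ = 0.693147 / 12.7 = 0.05458 h⁻¹
C = C₀ · e^(−k·t) = 8.505 × e^(−0.05458 × 42.6)
  = 8.505 × 0.09777 = 0.8315 mg/L
Convert: 0.8315 mg/L × 1000 = 831.5 ng/mL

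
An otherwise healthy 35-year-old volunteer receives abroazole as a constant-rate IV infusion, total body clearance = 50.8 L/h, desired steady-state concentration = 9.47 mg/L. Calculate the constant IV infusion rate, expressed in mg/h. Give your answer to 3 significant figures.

481 mg/h

At steady state, infusion rate R₀ = Css × CL = 9.47 × 50.80 = 481.1 mg/h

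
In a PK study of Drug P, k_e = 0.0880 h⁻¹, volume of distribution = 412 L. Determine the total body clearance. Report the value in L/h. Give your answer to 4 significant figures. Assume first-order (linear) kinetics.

CL = k × Vd = 0.0880 × 412 = 36.26 L/h

36.26 L/h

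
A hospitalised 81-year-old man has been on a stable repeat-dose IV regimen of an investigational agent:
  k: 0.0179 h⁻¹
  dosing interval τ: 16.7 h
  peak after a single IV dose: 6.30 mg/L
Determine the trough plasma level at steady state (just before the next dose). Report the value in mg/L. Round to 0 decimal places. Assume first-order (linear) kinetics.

18 mg/L

e^(−kτ) = e^(−0.01790 × 16.7) = 0.7416
Accumulation ratio R = 1 / (1 − e^(−kτ)) = 1 / (1 − 0.7416) = 3.870
Steady-state trough = C₀ × R × e^(−kτ) = 6.30 × 3.870 × 0.7416 = 18.08 mg/L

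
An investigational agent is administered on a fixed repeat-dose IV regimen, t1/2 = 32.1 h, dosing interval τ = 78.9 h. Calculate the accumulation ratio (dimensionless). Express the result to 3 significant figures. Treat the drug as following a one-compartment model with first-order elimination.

k = ln2 / t½ = 0.693147 / 32.1 = 0.02159 h⁻¹
e^(−kτ) = e^(−0.02159 × 78.9) = 0.1821
Accumulation ratio R = 1 / (1 − e^(−kτ)) = 1 / (1 − 0.1821) = 1.223

1.22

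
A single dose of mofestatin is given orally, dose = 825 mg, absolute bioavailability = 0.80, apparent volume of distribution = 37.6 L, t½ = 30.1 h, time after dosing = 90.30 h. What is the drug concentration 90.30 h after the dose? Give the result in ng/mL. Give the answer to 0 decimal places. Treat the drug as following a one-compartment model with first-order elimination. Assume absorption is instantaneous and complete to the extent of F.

2194 ng/mL

Amount reaching circulation = F × Dose = 0.80 × 825.0 = 660.0 mg
C₀ = F·Dose / Vd = 660.0 / 37.6 = 17.55 mg/L
k = ln2 / t½ = 0.693147 / 30.1 = 0.02303 h⁻¹
t / t½ = 90.30 / 30.1 = 3 half-lives
C = C₀ × (1/2)^3 = 17.55 × 0.1250 = 2.194 mg/L
Convert: 2.194 mg/L × 1000 = 2194 ng/mL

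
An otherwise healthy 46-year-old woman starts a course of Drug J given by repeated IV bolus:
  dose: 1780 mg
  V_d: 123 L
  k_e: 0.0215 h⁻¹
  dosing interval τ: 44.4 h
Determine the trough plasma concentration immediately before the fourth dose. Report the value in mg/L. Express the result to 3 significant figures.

C₀ per dose = Dose / Vd = 1780 / 123 = 14.47 mg/L
Fraction remaining after one interval: r = e^(−kτ) = e^(−0.02150 × 44.4) = 0.3850
Before dose 4, 3 doses have been given (aged 1τ, 2τ, 3τ).
C_trough = C₀ × (r + r² + … + r^3) = C₀ × r(1−r^3)/(1−r)
        = 14.47 × 0.3850 × (1 − 0.05707) / (1 − 0.3850) = 8.541 mg/L

8.54 mg/L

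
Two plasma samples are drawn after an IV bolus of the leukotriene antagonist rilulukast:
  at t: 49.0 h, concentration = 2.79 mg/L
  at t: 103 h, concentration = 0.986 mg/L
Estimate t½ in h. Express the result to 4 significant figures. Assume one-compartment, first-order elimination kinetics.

35.99 h

k = ln(C₁/C₂) / (t₂ − t₁) = ln(2.79/0.986) / (103 − 49.0)
  = 1.040 / 54.00 = 0.01926 h⁻¹
t½ = ln2 / k = 0.693147 / 0.01926 = 35.99 h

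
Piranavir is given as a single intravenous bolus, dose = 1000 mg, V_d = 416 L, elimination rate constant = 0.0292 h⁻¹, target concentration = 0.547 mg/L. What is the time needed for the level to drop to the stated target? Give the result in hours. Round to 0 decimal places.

C₀ = Dose / Vd = 1000 / 416 = 2.404 mg/L
t = ln(C₀ / C) / k = ln(2.404 / 0.547) / 0.02920
  = ln(4.395) / 0.02920 = 1.480 / 0.02920 = 50.68 h

51 h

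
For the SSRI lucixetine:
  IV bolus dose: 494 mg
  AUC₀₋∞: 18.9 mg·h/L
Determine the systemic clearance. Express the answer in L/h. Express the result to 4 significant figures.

26.14 L/h

CL = Dose / AUC = 494 / 18.9 = 26.14 L/h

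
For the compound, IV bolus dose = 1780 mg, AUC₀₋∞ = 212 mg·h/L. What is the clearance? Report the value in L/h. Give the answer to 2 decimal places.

CL = Dose / AUC = 1780 / 212 = 8.396 L/h

8.40 L/h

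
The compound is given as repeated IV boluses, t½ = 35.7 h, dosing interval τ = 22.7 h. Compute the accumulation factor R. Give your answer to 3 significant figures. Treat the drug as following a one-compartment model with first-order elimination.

2.81

k = ln2 / t½ = 0.693147 / 35.7 = 0.01942 h⁻¹
e^(−kτ) = e^(−0.01942 × 22.7) = 0.6435
Accumulation ratio R = 1 / (1 − e^(−kτ)) = 1 / (1 − 0.6435) = 2.805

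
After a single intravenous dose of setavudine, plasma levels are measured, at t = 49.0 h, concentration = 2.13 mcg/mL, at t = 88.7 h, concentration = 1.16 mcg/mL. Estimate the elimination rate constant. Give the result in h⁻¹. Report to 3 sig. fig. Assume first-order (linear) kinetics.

0.0153 h⁻¹

k = ln(C₁/C₂) / (t₂ − t₁) = ln(2.13/1.16) / (88.7 − 49.0)
  = 0.6077 / 39.70 = 0.01531 h⁻¹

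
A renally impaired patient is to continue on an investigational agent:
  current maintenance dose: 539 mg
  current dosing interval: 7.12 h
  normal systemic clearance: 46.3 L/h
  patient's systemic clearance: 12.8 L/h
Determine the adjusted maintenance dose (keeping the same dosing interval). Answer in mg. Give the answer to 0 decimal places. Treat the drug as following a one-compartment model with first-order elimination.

149 mg

To keep the same average steady-state level, dosing rate must scale with clearance.
CL ratio = 12.8 / 46.3 = 0.2765
New dose (same interval) = 539 × 0.2765 = 149.0 mg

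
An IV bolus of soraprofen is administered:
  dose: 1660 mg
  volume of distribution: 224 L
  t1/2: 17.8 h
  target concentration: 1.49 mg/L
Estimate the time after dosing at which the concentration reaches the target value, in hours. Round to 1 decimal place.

41.2 h

C₀ = Dose / Vd = 1660 / 224 = 7.411 mg/L
k = ln2 / t½ = 0.693147 / 17.8 = 0.03894 h⁻¹
t = ln(C₀ / C) / k = ln(7.411 / 1.49) / 0.03894
  = ln(4.974) / 0.03894 = 1.604 / 0.03894 = 41.19 h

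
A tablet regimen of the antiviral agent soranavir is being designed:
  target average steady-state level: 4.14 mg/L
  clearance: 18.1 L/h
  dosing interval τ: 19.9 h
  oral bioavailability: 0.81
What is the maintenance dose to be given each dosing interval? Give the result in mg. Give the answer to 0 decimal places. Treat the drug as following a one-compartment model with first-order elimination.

1841 mg

At steady state, F × (Dose/τ) = Css × CL.
Dose = Css × CL × τ / F = 4.14 × 18.10 × 19.9 / 0.81 = 1841 mg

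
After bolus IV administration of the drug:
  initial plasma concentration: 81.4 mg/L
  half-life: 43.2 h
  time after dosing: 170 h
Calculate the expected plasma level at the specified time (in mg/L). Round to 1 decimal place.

5.3 mg/L

k = ln2 / t½ = 0.693147 / 43.2 = 0.01605 h⁻¹
C = C₀ · e^(−k·t) = 81.40 × e^(−0.01605 × 170)
  = 81.40 × 0.06532 = 5.317 mg/L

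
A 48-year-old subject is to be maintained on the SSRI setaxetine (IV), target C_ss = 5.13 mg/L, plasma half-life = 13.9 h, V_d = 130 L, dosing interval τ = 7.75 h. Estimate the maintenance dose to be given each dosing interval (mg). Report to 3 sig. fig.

k = ln2 / t½ = 0.693147 / 13.9 = 0.04987 h⁻¹
CL = k × Vd = 0.04987 × 130 = 6.483 L/h
At steady state, Dose/τ = Css × CL.
Dose = Css × CL × τ = 5.13 × 6.483 × 7.75 = 257.7 mg

258 mg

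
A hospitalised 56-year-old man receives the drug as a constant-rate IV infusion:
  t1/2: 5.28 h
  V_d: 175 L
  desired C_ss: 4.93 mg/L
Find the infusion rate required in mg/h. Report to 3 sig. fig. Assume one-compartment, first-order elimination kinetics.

k = ln2 / t½ = 0.693147 / 5.28 = 0.1313 h⁻¹
CL = k × Vd = 0.1313 × 175 = 22.98 L/h
At steady state, infusion rate R₀ = Css × CL = 4.93 × 22.98 = 113.3 mg/h

113 mg/h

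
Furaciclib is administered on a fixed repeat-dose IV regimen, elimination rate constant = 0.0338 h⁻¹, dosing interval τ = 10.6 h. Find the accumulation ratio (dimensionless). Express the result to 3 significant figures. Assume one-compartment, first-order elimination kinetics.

3.32

e^(−kτ) = e^(−0.03380 × 10.6) = 0.6989
Accumulation ratio R = 1 / (1 − e^(−kτ)) = 1 / (1 − 0.6989) = 3.321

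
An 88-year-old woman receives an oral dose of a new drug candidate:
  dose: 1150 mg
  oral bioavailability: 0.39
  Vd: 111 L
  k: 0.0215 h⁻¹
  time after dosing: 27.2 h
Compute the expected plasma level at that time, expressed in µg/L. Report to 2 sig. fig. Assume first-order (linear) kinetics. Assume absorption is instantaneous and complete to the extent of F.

2300 µg/L

Amount reaching circulation = F × Dose = 0.39 × 1150 = 448.5 mg
C₀ = F·Dose / Vd = 448.5 / 111 = 4.041 mg/L
C = C₀ · e^(−k·t) = 4.041 × e^(−0.02150 × 27.2)
  = 4.041 × 0.5572 = 2.252 mg/L
Convert: 2.252 mg/L × 1000 = 2252 µg/L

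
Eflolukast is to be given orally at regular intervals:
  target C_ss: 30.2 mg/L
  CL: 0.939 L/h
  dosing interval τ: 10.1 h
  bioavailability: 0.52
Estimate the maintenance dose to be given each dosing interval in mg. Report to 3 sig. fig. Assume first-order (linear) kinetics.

At steady state, F × (Dose/τ) = Css × CL.
Dose = Css × CL × τ / F = 30.2 × 0.9390 × 10.1 / 0.52 = 550.8 mg

551 mg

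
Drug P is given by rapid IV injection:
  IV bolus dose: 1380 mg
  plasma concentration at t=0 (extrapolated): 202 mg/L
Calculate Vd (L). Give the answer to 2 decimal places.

6.83 L

Vd = Dose / C₀ = 1380 / 202 = 6.832 L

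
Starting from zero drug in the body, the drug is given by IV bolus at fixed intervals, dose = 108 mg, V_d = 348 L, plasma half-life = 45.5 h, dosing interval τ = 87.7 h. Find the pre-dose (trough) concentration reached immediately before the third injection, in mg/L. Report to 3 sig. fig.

C₀ per dose = Dose / Vd = 108 / 348 = 0.3103 mg/L
k = ln2 / t½ = 0.693147 / 45.5 = 0.01523 h⁻¹
Fraction remaining after one interval: r = e^(−kτ) = e^(−0.01523 × 87.7) = 0.2630
Before dose 3, 2 doses have been given (aged 1τ, 2τ).
C_trough = C₀ × (r + r²) = 0.3103 × (0.2630 + 0.06917) = 0.1031 mg/L

0.103 mg/L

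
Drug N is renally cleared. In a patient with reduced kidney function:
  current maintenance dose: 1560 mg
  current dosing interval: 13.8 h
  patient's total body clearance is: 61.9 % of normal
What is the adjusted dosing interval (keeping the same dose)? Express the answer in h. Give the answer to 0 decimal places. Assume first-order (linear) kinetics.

To keep the same average steady-state level, dosing rate must scale with clearance.
CL ratio = 61.9 / 100 = 0.6190
New interval (same dose) = 13.8 / 0.6190 = 22.29 h

22 h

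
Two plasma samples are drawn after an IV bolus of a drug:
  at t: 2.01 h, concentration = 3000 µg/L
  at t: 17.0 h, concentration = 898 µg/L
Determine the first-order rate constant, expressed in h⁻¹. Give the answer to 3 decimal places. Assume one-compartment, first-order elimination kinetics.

k = ln(C₁/C₂) / (t₂ − t₁) = ln(3000/898) / (17.0 − 2.01)
  = 1.206 / 14.99 = 0.08045 h⁻¹

0.080 h⁻¹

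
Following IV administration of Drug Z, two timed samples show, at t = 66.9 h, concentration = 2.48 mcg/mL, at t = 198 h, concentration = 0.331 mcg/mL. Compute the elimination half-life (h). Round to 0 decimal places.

45 h

k = ln(C₁/C₂) / (t₂ − t₁) = ln(2.48/0.331) / (198 − 66.9)
  = 2.014 / 131.1 = 0.01536 h⁻¹
t½ = ln2 / k = 0.693147 / 0.01536 = 45.13 h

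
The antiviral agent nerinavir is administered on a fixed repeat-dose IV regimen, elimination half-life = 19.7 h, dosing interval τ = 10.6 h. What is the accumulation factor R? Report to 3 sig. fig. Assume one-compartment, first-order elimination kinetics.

3.21

k = ln2 / t½ = 0.693147 / 19.7 = 0.03519 h⁻¹
e^(−kτ) = e^(−0.03519 × 10.6) = 0.6887
Accumulation ratio R = 1 / (1 − e^(−kτ)) = 1 / (1 − 0.6887) = 3.212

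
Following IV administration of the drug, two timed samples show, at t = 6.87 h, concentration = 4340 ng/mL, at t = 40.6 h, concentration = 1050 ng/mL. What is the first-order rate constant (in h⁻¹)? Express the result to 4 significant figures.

k = ln(C₁/C₂) / (t₂ − t₁) = ln(4340/1050) / (40.6 − 6.87)
  = 1.419 / 33.73 = 0.04207 h⁻¹

0.04207 h⁻¹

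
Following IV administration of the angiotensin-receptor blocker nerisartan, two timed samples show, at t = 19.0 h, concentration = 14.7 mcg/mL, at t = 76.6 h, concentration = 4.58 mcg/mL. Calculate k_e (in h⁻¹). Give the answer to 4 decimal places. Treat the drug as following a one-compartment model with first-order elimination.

0.0202 h⁻¹

k = ln(C₁/C₂) / (t₂ − t₁) = ln(14.7/4.58) / (76.6 − 19.0)
  = 1.166 / 57.60 = 0.02024 h⁻¹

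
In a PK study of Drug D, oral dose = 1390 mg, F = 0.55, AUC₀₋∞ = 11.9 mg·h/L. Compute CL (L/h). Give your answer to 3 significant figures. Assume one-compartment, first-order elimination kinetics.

CL = F·Dose / AUC = 0.55 × 1390 / 11.9 = 64.24 L/h

64.2 L/h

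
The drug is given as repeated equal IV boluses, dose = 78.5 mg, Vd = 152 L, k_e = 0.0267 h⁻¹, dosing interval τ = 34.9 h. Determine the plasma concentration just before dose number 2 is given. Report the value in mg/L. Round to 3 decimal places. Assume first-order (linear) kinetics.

C₀ per dose = Dose / Vd = 78.5 / 152 = 0.5164 mg/L
Fraction remaining after one interval: r = e^(−kτ) = e^(−0.02670 × 34.9) = 0.3938
Before dose 2, 1 dose has been given (aged 1τ).
C_trough = C₀ × r = 0.5164 × 0.3938 = 0.2034 mg/L

0.203 mg/L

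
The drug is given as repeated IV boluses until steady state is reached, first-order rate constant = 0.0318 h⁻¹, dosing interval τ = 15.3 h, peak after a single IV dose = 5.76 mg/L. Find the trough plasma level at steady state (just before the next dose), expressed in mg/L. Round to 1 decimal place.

9.2 mg/L

e^(−kτ) = e^(−0.03180 × 15.3) = 0.6147
Accumulation ratio R = 1 / (1 − e^(−kτ)) = 1 / (1 − 0.6147) = 2.595
Steady-state trough = C₀ × R × e^(−kτ) = 5.76 × 2.595 × 0.6147 = 9.188 mg/L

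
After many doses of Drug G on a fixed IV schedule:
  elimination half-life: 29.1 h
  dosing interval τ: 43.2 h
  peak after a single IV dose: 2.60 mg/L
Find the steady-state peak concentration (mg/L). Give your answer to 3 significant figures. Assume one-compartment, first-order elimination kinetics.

k = ln2 / t½ = 0.693147 / 29.1 = 0.02382 h⁻¹
e^(−kτ) = e^(−0.02382 × 43.2) = 0.3574
Accumulation ratio R = 1 / (1 − e^(−kτ)) = 1 / (1 − 0.3574) = 1.556
Steady-state peak = C₀ × R = 2.60 × 1.556 = 4.046 mg/L

4.05 mg/L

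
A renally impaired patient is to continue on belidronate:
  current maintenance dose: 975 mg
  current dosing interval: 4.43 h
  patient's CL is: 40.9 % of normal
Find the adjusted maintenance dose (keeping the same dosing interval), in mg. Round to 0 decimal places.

To keep the same average steady-state level, dosing rate must scale with clearance.
CL ratio = 40.9 / 100 = 0.4090
New dose (same interval) = 975 × 0.4090 = 398.8 mg

399 mg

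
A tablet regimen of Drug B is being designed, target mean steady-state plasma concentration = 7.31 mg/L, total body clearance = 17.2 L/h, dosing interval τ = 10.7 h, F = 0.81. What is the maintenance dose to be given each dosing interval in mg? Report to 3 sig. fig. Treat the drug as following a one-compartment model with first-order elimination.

1660 mg

At steady state, F × (Dose/τ) = Css × CL.
Dose = Css × CL × τ / F = 7.31 × 17.20 × 10.7 / 0.81 = 1661 mg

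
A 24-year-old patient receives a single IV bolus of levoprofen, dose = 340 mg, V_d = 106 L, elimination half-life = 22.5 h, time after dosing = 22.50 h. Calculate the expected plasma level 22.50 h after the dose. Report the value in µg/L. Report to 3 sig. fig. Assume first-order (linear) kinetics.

C₀ = Dose / Vd = 340.0 / 106 = 3.208 mg/L
k = ln2 / t½ = 0.693147 / 22.5 = 0.03081 h⁻¹
t / t½ = 22.50 / 22.5 = 1 half-lives
C = C₀ × (1/2)^1 = 3.208 × 0.5000 = 1.604 mg/L
Convert: 1.604 mg/L × 1000 = 1604 µg/L

1600 µg/L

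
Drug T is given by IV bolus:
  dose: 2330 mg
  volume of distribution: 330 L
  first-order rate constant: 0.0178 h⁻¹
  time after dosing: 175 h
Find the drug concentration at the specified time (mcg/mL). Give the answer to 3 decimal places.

C₀ = Dose / Vd = 2330 / 330 = 7.061 mg/L
C = C₀ · e^(−k·t) = 7.061 × e^(−0.01780 × 175)
  = 7.061 × 0.04438 = 0.3134 mg/L
(0.3134 mg/L = 0.3134 mcg/mL)

0.313 mcg/mL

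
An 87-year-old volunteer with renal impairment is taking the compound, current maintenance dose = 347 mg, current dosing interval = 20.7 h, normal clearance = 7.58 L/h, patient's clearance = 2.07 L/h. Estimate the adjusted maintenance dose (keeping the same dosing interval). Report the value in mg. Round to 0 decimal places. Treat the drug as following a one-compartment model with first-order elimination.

To keep the same average steady-state level, dosing rate must scale with clearance.
CL ratio = 2.07 / 7.58 = 0.2731
New dose (same interval) = 347 × 0.2731 = 94.77 mg

95 mg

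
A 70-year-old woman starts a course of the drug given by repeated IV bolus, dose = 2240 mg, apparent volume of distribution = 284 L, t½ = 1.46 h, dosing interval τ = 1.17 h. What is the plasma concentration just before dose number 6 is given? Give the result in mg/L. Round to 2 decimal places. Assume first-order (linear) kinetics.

C₀ per dose = Dose / Vd = 2240 / 284 = 7.887 mg/L
k = ln2 / t½ = 0.693147 / 1.46 = 0.4748 h⁻¹
Fraction remaining after one interval: r = e^(−kτ) = e^(−0.4748 × 1.17) = 0.5738
Before dose 6, 5 doses have been given (aged 1τ, 2τ, 3τ, 4τ, 5τ).
C_trough = C₀ × (r + r² + … + r^5) = C₀ × r(1−r^5)/(1−r)
        = 7.887 × 0.5738 × (1 − 0.06220) / (1 − 0.5738) = 9.958 mg/L

9.96 mg/L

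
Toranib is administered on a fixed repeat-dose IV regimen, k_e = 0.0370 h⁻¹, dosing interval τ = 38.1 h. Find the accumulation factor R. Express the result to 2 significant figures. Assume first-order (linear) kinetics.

1.3

e^(−kτ) = e^(−0.03700 × 38.1) = 0.2442
Accumulation ratio R = 1 / (1 − e^(−kτ)) = 1 / (1 − 0.2442) = 1.323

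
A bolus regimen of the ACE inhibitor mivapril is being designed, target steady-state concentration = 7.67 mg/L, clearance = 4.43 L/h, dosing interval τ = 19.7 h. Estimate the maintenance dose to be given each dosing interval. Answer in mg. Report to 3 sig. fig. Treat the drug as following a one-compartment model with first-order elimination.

669 mg

At steady state, Dose/τ = Css × CL.
Dose = Css × CL × τ = 7.67 × 4.430 × 19.7 = 669.4 mg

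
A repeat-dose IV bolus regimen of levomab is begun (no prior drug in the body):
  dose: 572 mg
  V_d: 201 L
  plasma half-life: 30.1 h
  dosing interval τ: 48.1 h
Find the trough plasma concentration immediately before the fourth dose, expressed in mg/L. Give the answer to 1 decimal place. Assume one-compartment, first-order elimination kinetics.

1.4 mg/L

C₀ per dose = Dose / Vd = 572 / 201 = 2.846 mg/L
k = ln2 / t½ = 0.693147 / 30.1 = 0.02303 h⁻¹
Fraction remaining after one interval: r = e^(−kτ) = e^(−0.02303 × 48.1) = 0.3303
Before dose 4, 3 doses have been given (aged 1τ, 2τ, 3τ).
C_trough = C₀ × (r + r² + … + r^3) = C₀ × r(1−r^3)/(1−r)
        = 2.846 × 0.3303 × (1 − 0.03604) / (1 − 0.3303) = 1.353 mg/L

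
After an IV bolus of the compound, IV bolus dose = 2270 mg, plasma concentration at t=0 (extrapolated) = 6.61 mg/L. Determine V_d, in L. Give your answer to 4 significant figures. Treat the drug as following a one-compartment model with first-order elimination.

Vd = Dose / C₀ = 2270 / 6.61 = 343.4 L

343.4 L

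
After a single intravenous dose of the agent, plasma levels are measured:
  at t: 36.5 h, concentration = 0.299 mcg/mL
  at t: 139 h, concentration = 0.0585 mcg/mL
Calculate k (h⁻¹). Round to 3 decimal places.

k = ln(C₁/C₂) / (t₂ − t₁) = ln(0.299/0.0585) / (139 − 36.5)
  = 1.631 / 102.5 = 0.01591 h⁻¹

0.016 h⁻¹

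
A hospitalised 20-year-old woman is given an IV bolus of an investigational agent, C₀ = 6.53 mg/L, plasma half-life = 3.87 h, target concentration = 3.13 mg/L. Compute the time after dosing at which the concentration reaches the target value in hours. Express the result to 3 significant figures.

4.11 h

k = ln2 / t½ = 0.693147 / 3.87 = 0.1791 h⁻¹
t = ln(C₀ / C) / k = ln(6.530 / 3.13) / 0.1791
  = ln(2.086) / 0.1791 = 0.7352 / 0.1791 = 4.105 h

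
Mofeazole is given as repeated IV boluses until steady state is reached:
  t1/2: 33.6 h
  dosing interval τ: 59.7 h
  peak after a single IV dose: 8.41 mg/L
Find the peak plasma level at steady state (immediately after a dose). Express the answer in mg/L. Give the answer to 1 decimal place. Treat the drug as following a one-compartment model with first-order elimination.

k = ln2 / t½ = 0.693147 / 33.6 = 0.02063 h⁻¹
e^(−kτ) = e^(−0.02063 × 59.7) = 0.2918
Accumulation ratio R = 1 / (1 − e^(−kτ)) = 1 / (1 − 0.2918) = 1.412
Steady-state peak = C₀ × R = 8.41 × 1.412 = 11.87 mg/L

11.9 mg/L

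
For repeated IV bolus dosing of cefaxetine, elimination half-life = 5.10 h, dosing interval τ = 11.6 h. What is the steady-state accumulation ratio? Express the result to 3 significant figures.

k = ln2 / t½ = 0.693147 / 5.10 = 0.1359 h⁻¹
e^(−kτ) = e^(−0.1359 × 11.6) = 0.2067
Accumulation ratio R = 1 / (1 − e^(−kτ)) = 1 / (1 − 0.2067) = 1.261

1.26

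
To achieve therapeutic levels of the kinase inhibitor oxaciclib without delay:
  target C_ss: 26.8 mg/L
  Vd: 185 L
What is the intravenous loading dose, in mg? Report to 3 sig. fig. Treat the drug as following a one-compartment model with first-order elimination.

LD = Css × Vd = 26.8 × 185 = 4958 mg

4960 mg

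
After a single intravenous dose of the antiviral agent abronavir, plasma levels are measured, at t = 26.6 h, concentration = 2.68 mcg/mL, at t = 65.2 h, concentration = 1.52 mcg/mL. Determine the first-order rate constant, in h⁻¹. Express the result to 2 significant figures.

0.015 h⁻¹

k = ln(C₁/C₂) / (t₂ − t₁) = ln(2.68/1.52) / (65.2 − 26.6)
  = 0.5671 / 38.60 = 0.01469 h⁻¹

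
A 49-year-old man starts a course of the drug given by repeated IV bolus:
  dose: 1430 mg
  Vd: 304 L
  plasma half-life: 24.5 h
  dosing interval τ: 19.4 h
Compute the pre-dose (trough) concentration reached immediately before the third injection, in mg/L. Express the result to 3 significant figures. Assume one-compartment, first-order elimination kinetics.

C₀ per dose = Dose / Vd = 1430 / 304 = 4.704 mg/L
k = ln2 / t½ = 0.693147 / 24.5 = 0.02829 h⁻¹
Fraction remaining after one interval: r = e^(−kτ) = e^(−0.02829 × 19.4) = 0.5776
Before dose 3, 2 doses have been given (aged 1τ, 2τ).
C_trough = C₀ × (r + r²) = 4.704 × (0.5776 + 0.3336) = 4.286 mg/L

4.29 mg/L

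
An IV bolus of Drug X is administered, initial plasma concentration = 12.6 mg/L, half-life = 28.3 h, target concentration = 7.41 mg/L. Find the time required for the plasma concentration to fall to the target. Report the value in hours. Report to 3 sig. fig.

21.7 h

k = ln2 / t½ = 0.693147 / 28.3 = 0.02449 h⁻¹
t = ln(C₀ / C) / k = ln(12.60 / 7.41) / 0.02449
  = ln(1.700) / 0.02449 = 0.5306 / 0.02449 = 21.67 h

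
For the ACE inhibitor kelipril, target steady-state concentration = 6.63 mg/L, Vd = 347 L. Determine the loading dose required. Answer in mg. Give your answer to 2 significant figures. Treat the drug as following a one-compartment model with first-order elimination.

2300 mg

LD = Css × Vd = 6.63 × 347 = 2301 mg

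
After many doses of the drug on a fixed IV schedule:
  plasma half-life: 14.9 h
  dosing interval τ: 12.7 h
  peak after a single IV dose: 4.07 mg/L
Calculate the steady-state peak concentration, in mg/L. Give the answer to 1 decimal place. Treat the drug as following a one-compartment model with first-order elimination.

k = ln2 / t½ = 0.693147 / 14.9 = 0.04652 h⁻¹
e^(−kτ) = e^(−0.04652 × 12.7) = 0.5539
Accumulation ratio R = 1 / (1 − e^(−kτ)) = 1 / (1 − 0.5539) = 2.242
Steady-state peak = C₀ × R = 4.07 × 2.242 = 9.125 mg/L

9.1 mg/L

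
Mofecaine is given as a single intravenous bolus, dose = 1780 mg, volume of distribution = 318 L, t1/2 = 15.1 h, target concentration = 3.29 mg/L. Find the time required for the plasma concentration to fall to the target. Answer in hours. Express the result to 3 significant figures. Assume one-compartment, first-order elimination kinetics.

C₀ = Dose / Vd = 1780 / 318 = 5.597 mg/L
k = ln2 / t½ = 0.693147 / 15.1 = 0.04590 h⁻¹
t = ln(C₀ / C) / k = ln(5.597 / 3.29) / 0.04590
  = ln(1.701) / 0.04590 = 0.5312 / 0.04590 = 11.57 h

11.6 h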